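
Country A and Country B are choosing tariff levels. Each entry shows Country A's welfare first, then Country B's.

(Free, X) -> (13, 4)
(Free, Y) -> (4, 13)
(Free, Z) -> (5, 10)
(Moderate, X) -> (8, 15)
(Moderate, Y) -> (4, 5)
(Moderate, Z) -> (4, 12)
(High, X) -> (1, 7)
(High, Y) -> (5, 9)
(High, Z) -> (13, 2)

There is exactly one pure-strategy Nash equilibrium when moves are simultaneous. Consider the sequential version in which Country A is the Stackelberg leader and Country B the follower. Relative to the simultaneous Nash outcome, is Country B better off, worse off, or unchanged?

better off

Country B best-responds to each possible Country A move:
- Free: BR = Y, leader payoff 4.
- Moderate: BR = X, leader payoff 8.
- High: BR = Y, leader payoff 5.
Maximizing over 4, 8, 5, Country A chooses Moderate. Subgame-perfect outcome: (Moderate, X) with payoffs (8, 15).
Under simultaneous play:
Country A's best replies: X→Free; Y→High; Z→High.
Country B's best replies: Free→Y; Moderate→X; High→Y.
The unique mutual best reply is (High, Y), giving (5, 9).
Country B earns 15 sequentially versus 9 at the Nash outcome: better off.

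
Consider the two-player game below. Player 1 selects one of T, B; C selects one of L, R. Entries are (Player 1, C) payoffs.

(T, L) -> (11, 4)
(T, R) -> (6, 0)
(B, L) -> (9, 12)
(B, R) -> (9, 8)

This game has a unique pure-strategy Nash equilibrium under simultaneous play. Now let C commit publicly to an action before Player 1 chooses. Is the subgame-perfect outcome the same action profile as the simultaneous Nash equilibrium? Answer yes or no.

no

Solve by backward induction (C leads).
- L: BR = T, leader payoff 4.
- R: BR = B, leader payoff 8.
Maximizing over 4, 8, C chooses R. Subgame-perfect outcome: (B, R) with payoffs (9, 8).
For the simultaneous game, intersect best replies.
Player 1's best replies: L→T; R→B.
C's best replies: T→L; B→L.
Only (T, L) has each player best-responding; Nash payoffs (11, 4).
Sequential outcome (B, R) differs from the Nash profile (T, L).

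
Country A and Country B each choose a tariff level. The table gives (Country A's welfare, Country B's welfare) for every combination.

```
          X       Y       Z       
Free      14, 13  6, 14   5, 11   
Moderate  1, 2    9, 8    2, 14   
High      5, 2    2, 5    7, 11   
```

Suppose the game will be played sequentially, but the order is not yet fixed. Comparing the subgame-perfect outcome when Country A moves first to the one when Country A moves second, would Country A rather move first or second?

second

If Country A leads: Country B's best replies are Free→Y, Moderate→Z, High→Z; Country A's induced payoffs 6, 2, 7; outcome (High, Z), payoffs (7, 11).
If Country B leads: Country A's best replies are X→Free, Y→Moderate, Z→High; Country B's induced payoffs 13, 8, 11; outcome (Free, X), payoffs (14, 13).
Country A gets 7 moving first and 14 moving second, so Country A prefers to move second.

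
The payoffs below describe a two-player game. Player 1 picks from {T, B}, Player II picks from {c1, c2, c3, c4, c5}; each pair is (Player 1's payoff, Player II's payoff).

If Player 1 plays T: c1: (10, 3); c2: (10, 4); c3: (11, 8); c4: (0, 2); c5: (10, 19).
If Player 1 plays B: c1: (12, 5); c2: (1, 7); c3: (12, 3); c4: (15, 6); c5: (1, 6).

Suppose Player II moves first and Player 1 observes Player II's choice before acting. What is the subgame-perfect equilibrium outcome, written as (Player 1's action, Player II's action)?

(T, c5)

Player 1 best-responds to each possible Player II move:
- c1 → Player 1 plays B (best of 10, 12); Player II gets 5.
- c2 → Player 1 plays T (best of 10, 1); Player II gets 4.
- c3 → Player 1 plays B (best of 11, 12); Player II gets 3.
- c4 → Player 1 plays B (best of 0, 15); Player II gets 6.
- c5 → Player 1 plays T (best of 10, 1); Player II gets 19.
Among 5, 4, 3, 6, 19, the best is 19 at c5. Subgame-perfect outcome: (T, c5) with payoffs (10, 19).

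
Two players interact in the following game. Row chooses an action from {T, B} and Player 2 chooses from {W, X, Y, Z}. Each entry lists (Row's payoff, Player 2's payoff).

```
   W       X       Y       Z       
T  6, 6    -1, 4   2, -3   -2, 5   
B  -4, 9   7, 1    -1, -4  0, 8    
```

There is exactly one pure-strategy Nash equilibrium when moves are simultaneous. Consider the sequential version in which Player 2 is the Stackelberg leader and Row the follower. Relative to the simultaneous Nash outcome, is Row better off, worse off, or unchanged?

worse off

Row best-responds to each possible Player 2 move:
- W: BR = T, leader payoff 6.
- X: BR = B, leader payoff 1.
- Y: BR = T, leader payoff -3.
- Z: BR = B, leader payoff 8.
Maximizing over 6, 1, -3, 8, Player 2 chooses Z. Subgame-perfect outcome: (B, Z) with payoffs (0, 8).
Now find the simultaneous Nash equilibrium.
Row's best replies: W→T; X→B; Y→T; Z→B.
Player 2's best replies: T→W; B→W.
The unique mutual best reply is (T, W), giving (6, 6).
Row earns 0 sequentially versus 6 at the Nash outcome: worse off.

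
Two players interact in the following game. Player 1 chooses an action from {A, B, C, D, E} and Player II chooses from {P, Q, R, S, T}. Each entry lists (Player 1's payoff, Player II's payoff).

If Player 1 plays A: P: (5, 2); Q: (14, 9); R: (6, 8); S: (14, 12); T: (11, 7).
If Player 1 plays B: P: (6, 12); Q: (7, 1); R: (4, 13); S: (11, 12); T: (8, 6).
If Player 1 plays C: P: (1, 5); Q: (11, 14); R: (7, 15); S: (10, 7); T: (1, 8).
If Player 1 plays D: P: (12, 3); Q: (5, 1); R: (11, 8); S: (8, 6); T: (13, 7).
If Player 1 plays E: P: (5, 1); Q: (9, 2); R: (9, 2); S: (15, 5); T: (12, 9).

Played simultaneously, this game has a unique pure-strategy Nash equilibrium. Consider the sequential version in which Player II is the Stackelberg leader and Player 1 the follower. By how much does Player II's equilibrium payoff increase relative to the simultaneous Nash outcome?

Player 1 best-responds to each possible Player II move:
- P → Player 1 plays D (best of 5, 6, 1, 12, 5); Player II gets 3.
- Q → Player 1 plays A (best of 14, 7, 11, 5, 9); Player II gets 9.
- R → Player 1 plays D (best of 6, 4, 7, 11, 9); Player II gets 8.
- S → Player 1 plays E (best of 14, 11, 10, 8, 15); Player II gets 5.
- T → Player 1 plays D (best of 11, 8, 1, 13, 12); Player II gets 7.
Among 3, 9, 8, 5, 7, the best is 9 at Q. Subgame-perfect outcome: (A, Q) with payoffs (14, 9).
For the simultaneous game, intersect best replies.
Player 1's best replies: P→D; Q→A; R→D; S→E; T→D.
Player II's best replies: A→S; B→R; C→R; D→R; E→T.
The unique mutual best reply is (D, R), giving (11, 8).
Player II's commitment gain: 9 − 8 = 1.

1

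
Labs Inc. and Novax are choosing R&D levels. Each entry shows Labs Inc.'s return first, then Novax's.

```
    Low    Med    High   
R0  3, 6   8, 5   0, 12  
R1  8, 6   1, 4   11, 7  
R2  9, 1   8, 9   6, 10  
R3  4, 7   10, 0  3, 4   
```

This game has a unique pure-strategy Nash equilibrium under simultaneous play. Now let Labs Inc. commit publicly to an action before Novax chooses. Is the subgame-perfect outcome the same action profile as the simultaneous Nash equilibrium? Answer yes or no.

Work backward from Novax's decision.
- R0 → Novax plays High (best of 6, 5, 12); Labs Inc. gets 0.
- R1 → Novax plays High (best of 6, 4, 7); Labs Inc. gets 11.
- R2 → Novax plays High (best of 1, 9, 10); Labs Inc. gets 6.
- R3 → Novax plays Low (best of 7, 0, 4); Labs Inc. gets 4.
Labs Inc.'s induced payoffs are 0, 11, 6, 4, so Labs Inc. commits to R1. Subgame-perfect outcome: (R1, High) with payoffs (11, 7).
Now find the simultaneous Nash equilibrium.
Labs Inc.'s best replies: Low→R2; Med→R3; High→R1.
Novax's best replies: R0→High; R1→High; R2→High; R3→Low.
The unique mutual best reply is (R1, High), giving (11, 7).
Sequential outcome (R1, High) coincides with the Nash profile (R1, High).

yes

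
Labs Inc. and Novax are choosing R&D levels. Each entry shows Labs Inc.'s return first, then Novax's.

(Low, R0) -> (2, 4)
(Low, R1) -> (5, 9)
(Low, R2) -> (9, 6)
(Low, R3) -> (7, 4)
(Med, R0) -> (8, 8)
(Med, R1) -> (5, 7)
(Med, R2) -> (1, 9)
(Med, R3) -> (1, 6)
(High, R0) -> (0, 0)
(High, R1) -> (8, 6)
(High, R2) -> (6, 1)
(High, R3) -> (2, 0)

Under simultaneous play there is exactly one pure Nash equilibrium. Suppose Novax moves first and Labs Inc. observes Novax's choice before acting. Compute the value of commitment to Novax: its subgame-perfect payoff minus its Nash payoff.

Solve by backward induction (Novax leads).
- R0 → Labs Inc. plays Med (best of 2, 8, 0); Novax gets 8.
- R1 → Labs Inc. plays High (best of 5, 5, 8); Novax gets 6.
- R2 → Labs Inc. plays Low (best of 9, 1, 6); Novax gets 6.
- R3 → Labs Inc. plays Low (best of 7, 1, 2); Novax gets 4.
Maximizing over 8, 6, 6, 4, Novax chooses R0. Subgame-perfect outcome: (Med, R0) with payoffs (8, 8).
Under simultaneous play:
Labs Inc.'s best replies: R0→Med; R1→High; R2→Low; R3→Low.
Novax's best replies: Low→R1; Med→R2; High→R1.
The unique mutual best reply is (High, R1), giving (8, 6).
Novax's commitment gain: 8 − 6 = 2.

2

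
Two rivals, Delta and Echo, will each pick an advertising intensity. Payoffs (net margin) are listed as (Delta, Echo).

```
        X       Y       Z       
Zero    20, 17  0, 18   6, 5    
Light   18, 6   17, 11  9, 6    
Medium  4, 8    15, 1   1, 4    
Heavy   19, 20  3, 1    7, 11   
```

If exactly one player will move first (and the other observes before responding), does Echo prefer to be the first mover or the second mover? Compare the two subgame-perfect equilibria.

If Delta leads: Echo's best replies are Zero→Y, Light→Y, Medium→X, Heavy→X; Delta's induced payoffs 0, 17, 4, 19; outcome (Heavy, X), payoffs (19, 20).
If Echo leads: Delta's best replies are X→Zero, Y→Light, Z→Light; Echo's induced payoffs 17, 11, 6; outcome (Zero, X), payoffs (20, 17).
Echo gets 17 moving first and 20 moving second, so Echo prefers to move second.

second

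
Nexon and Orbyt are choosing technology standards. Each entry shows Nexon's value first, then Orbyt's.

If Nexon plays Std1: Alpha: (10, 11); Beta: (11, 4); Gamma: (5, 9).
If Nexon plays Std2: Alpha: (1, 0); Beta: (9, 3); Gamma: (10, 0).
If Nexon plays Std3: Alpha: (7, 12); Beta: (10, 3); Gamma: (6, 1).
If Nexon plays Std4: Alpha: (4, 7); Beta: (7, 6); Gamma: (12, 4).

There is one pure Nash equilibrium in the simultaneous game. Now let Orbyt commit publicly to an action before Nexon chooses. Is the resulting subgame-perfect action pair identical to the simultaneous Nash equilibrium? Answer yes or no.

Nexon best-responds to each possible Orbyt move:
- Alpha → Nexon plays Std1 (best of 10, 1, 7, 4); Orbyt gets 11.
- Beta → Nexon plays Std1 (best of 11, 9, 10, 7); Orbyt gets 4.
- Gamma → Nexon plays Std4 (best of 5, 10, 6, 12); Orbyt gets 4.
Maximizing over 11, 4, 4, Orbyt chooses Alpha. Subgame-perfect outcome: (Std1, Alpha) with payoffs (10, 11).
Under simultaneous play:
Nexon's best replies: Alpha→Std1; Beta→Std1; Gamma→Std4.
Orbyt's best replies: Std1→Alpha; Std2→Beta; Std3→Alpha; Std4→Alpha.
Only (Std1, Alpha) has each player best-responding; Nash payoffs (10, 11).
Sequential outcome (Std1, Alpha) coincides with the Nash profile (Std1, Alpha).

yes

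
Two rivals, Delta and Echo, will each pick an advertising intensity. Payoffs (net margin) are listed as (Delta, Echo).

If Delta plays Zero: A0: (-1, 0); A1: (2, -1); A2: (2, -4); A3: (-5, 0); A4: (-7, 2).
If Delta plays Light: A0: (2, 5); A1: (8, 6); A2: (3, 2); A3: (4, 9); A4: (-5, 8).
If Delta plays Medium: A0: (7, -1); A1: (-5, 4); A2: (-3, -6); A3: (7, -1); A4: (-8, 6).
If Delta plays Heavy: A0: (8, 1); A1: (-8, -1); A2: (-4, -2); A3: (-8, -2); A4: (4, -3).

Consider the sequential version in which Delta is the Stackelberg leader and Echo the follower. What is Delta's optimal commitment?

Heavy

Work backward from Echo's decision.
- Zero → Echo plays A4 (best of 0, -1, -4, 0, 2); Delta gets -7.
- Light → Echo plays A3 (best of 5, 6, 2, 9, 8); Delta gets 4.
- Medium → Echo plays A4 (best of -1, 4, -6, -1, 6); Delta gets -8.
- Heavy → Echo plays A0 (best of 1, -1, -2, -2, -3); Delta gets 8.
Maximizing over -7, 4, -8, 8, Delta chooses Heavy. Subgame-perfect outcome: (Heavy, A0) with payoffs (8, 1).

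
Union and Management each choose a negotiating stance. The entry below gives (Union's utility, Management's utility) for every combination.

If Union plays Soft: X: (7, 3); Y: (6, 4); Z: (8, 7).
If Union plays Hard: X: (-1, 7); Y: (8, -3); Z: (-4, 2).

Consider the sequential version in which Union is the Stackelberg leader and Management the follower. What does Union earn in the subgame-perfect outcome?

Backward induction with Union moving first.
- Soft: Management compares 3, 4, 7 and picks Z; Union would get 8.
- Hard: Management compares 7, -3, 2 and picks X; Union would get -1.
Among 8, -1, the best is 8 at Soft. Subgame-perfect outcome: (Soft, Z) with payoffs (8, 7).

8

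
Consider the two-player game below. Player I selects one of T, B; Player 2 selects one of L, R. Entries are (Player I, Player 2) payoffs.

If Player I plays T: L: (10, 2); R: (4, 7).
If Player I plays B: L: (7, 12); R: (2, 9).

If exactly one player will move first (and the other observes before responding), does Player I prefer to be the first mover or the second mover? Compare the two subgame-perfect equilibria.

first

If Player I leads: Player 2's best replies are T→R, B→L; Player I's induced payoffs 4, 7; outcome (B, L), payoffs (7, 12).
If Player 2 leads: Player I's best replies are L→T, R→T; Player 2's induced payoffs 2, 7; outcome (T, R), payoffs (4, 7).
Player I gets 7 moving first and 4 moving second, so Player I prefers to move first.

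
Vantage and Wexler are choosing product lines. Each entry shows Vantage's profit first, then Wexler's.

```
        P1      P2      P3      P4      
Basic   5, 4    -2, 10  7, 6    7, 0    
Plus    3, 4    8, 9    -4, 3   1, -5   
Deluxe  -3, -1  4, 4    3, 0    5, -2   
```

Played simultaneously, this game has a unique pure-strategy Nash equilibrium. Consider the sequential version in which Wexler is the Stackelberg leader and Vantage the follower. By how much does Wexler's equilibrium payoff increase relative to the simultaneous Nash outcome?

Backward induction with Wexler moving first.
- P1 → Vantage plays Basic (best of 5, 3, -3); Wexler gets 4.
- P2 → Vantage plays Plus (best of -2, 8, 4); Wexler gets 9.
- P3 → Vantage plays Basic (best of 7, -4, 3); Wexler gets 6.
- P4 → Vantage plays Basic (best of 7, 1, 5); Wexler gets 0.
Among 4, 9, 6, 0, the best is 9 at P2. Subgame-perfect outcome: (Plus, P2) with payoffs (8, 9).
For the simultaneous game, intersect best replies.
Vantage's best replies: P1→Basic; P2→Plus; P3→Basic; P4→Basic.
Wexler's best replies: Basic→P2; Plus→P2; Deluxe→P2.
Only (Plus, P2) has each player best-responding; Nash payoffs (8, 9).
Wexler's commitment gain: 9 − 9 = 0.

0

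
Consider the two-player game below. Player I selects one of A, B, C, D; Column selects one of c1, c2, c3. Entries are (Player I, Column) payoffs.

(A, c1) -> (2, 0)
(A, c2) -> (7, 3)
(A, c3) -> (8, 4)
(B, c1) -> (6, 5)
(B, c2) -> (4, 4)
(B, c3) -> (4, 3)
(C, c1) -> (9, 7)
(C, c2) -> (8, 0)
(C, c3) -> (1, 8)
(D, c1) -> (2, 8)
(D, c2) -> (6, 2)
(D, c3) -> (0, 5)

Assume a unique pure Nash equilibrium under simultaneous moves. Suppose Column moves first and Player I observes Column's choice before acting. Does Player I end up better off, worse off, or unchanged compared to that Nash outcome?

Player I best-responds to each possible Column move:
- c1: Player I compares 2, 6, 9, 2 and picks C; Column would get 7.
- c2: Player I compares 7, 4, 8, 6 and picks C; Column would get 0.
- c3: Player I compares 8, 4, 1, 0 and picks A; Column would get 4.
Column's induced payoffs are 7, 0, 4, so Column commits to c1. Subgame-perfect outcome: (C, c1) with payoffs (9, 7).
Now find the simultaneous Nash equilibrium.
Player I's best replies: c1→C; c2→C; c3→A.
Column's best replies: A→c3; B→c1; C→c3; D→c1.
The unique mutual best reply is (A, c3), giving (8, 4).
Player I earns 9 sequentially versus 8 at the Nash outcome: better off.

better off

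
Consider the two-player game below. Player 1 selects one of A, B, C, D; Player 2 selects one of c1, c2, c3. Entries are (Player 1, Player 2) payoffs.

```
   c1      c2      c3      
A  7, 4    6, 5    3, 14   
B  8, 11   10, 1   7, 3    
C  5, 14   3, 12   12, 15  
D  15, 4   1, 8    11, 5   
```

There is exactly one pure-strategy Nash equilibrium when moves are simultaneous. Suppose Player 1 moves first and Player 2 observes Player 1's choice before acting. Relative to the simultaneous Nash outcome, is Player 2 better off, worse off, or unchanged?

Work backward from Player 2's decision.
- A: Player 2 compares 4, 5, 14 and picks c3; Player 1 would get 3.
- B: Player 2 compares 11, 1, 3 and picks c1; Player 1 would get 8.
- C: Player 2 compares 14, 12, 15 and picks c3; Player 1 would get 12.
- D: Player 2 compares 4, 8, 5 and picks c2; Player 1 would get 1.
Among 3, 8, 12, 1, the best is 12 at C. Subgame-perfect outcome: (C, c3) with payoffs (12, 15).
Now find the simultaneous Nash equilibrium.
Player 1's best replies: c1→D; c2→B; c3→C.
Player 2's best replies: A→c3; B→c1; C→c3; D→c2.
The unique mutual best reply is (C, c3), giving (12, 15).
Player 2 earns 15 sequentially versus 15 at the Nash outcome: unchanged.

unchanged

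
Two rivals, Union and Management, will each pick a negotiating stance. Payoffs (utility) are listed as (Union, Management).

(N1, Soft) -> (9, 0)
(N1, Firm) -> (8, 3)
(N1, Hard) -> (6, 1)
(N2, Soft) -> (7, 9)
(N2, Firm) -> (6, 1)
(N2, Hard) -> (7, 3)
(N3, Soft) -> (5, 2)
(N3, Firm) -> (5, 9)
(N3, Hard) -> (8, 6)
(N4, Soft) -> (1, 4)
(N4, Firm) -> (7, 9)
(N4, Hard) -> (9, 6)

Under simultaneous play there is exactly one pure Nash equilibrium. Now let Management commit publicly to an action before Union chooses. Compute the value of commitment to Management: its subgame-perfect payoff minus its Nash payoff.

Union best-responds to each possible Management move:
- Soft → Union plays N1 (best of 9, 7, 5, 1); Management gets 0.
- Firm → Union plays N1 (best of 8, 6, 5, 7); Management gets 3.
- Hard → Union plays N4 (best of 6, 7, 8, 9); Management gets 6.
Management's induced payoffs are 0, 3, 6, so Management commits to Hard. Subgame-perfect outcome: (N4, Hard) with payoffs (9, 6).
Under simultaneous play:
Union's best replies: Soft→N1; Firm→N1; Hard→N4.
Management's best replies: N1→Firm; N2→Soft; N3→Firm; N4→Firm.
Only (N1, Firm) has each player best-responding; Nash payoffs (8, 3).
Management's commitment gain: 6 − 3 = 3.

3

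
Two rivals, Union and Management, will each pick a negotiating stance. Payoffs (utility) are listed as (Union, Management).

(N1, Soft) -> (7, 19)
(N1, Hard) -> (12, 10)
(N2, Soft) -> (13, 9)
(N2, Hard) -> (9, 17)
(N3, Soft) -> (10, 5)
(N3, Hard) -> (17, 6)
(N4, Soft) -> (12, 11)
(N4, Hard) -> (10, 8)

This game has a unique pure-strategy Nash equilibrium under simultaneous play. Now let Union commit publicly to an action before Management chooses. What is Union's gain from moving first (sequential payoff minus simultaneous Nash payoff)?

0

Solve by backward induction (Union leads).
- N1: Management compares 19, 10 and picks Soft; Union would get 7.
- N2: Management compares 9, 17 and picks Hard; Union would get 9.
- N3: Management compares 5, 6 and picks Hard; Union would get 17.
- N4: Management compares 11, 8 and picks Soft; Union would get 12.
Maximizing over 7, 9, 17, 12, Union chooses N3. Subgame-perfect outcome: (N3, Hard) with payoffs (17, 6).
For the simultaneous game, intersect best replies.
Union's best replies: Soft→N2; Hard→N3.
Management's best replies: N1→Soft; N2→Hard; N3→Hard; N4→Soft.
The unique mutual best reply is (N3, Hard), giving (17, 6).
Union's commitment gain: 17 − 17 = 0.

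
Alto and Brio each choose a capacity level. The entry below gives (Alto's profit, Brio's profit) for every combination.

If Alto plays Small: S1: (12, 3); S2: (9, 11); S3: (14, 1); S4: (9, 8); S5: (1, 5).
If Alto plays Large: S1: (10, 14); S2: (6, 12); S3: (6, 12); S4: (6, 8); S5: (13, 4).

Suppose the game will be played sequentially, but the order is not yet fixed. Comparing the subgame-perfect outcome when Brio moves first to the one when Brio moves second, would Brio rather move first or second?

If Alto leads: Brio's best replies are Small→S2, Large→S1; Alto's induced payoffs 9, 10; outcome (Large, S1), payoffs (10, 14).
If Brio leads: Alto's best replies are S1→Small, S2→Small, S3→Small, S4→Small, S5→Large; Brio's induced payoffs 3, 11, 1, 8, 4; outcome (Small, S2), payoffs (9, 11).
Brio gets 11 moving first and 14 moving second, so Brio prefers to move second.

second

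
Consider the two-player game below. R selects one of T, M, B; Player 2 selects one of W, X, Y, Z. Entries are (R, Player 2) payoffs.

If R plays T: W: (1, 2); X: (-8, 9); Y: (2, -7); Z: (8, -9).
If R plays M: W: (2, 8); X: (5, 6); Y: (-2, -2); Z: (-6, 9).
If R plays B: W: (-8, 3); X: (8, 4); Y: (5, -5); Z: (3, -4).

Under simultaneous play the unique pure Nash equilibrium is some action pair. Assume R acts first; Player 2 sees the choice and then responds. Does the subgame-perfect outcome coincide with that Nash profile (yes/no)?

yes

Player 2 best-responds to each possible R move:
- T: BR = X, leader payoff -8.
- M: BR = Z, leader payoff -6.
- B: BR = X, leader payoff 8.
Among -8, -6, 8, the best is 8 at B. Subgame-perfect outcome: (B, X) with payoffs (8, 4).
Under simultaneous play:
R's best replies: W→M; X→B; Y→B; Z→T.
Player 2's best replies: T→X; M→Z; B→X.
Only (B, X) has each player best-responding; Nash payoffs (8, 4).
Sequential outcome (B, X) coincides with the Nash profile (B, X).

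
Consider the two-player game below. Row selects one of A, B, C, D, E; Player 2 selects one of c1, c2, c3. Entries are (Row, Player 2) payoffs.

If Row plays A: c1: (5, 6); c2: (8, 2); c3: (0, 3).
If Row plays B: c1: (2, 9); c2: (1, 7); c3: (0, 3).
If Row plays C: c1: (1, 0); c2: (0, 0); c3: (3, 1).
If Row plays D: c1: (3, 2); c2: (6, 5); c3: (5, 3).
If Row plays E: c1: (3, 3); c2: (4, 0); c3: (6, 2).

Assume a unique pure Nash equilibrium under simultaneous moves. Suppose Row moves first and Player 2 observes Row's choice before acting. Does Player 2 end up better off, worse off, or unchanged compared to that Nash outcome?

Solve by backward induction (Row leads).
- A → Player 2 plays c1 (best of 6, 2, 3); Row gets 5.
- B → Player 2 plays c1 (best of 9, 7, 3); Row gets 2.
- C → Player 2 plays c3 (best of 0, 0, 1); Row gets 3.
- D → Player 2 plays c2 (best of 2, 5, 3); Row gets 6.
- E → Player 2 plays c1 (best of 3, 0, 2); Row gets 3.
Row's induced payoffs are 5, 2, 3, 6, 3, so Row commits to D. Subgame-perfect outcome: (D, c2) with payoffs (6, 5).
For the simultaneous game, intersect best replies.
Row's best replies: c1→A; c2→A; c3→E.
Player 2's best replies: A→c1; B→c1; C→c3; D→c2; E→c1.
The unique mutual best reply is (A, c1), giving (5, 6).
Player 2 earns 5 sequentially versus 6 at the Nash outcome: worse off.

worse off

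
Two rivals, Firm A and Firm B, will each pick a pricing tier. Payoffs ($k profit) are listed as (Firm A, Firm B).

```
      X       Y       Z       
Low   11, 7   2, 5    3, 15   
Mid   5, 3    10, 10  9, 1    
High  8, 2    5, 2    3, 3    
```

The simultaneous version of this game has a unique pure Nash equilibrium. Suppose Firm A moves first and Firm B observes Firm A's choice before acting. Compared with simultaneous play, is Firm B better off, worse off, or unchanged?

unchanged

Work backward from Firm B's decision.
- Low → Firm B plays Z (best of 7, 5, 15); Firm A gets 3.
- Mid → Firm B plays Y (best of 3, 10, 1); Firm A gets 10.
- High → Firm B plays Z (best of 2, 2, 3); Firm A gets 3.
Among 3, 10, 3, the best is 10 at Mid. Subgame-perfect outcome: (Mid, Y) with payoffs (10, 10).
Under simultaneous play:
Firm A's best replies: X→Low; Y→Mid; Z→Mid.
Firm B's best replies: Low→Z; Mid→Y; High→Z.
Only (Mid, Y) has each player best-responding; Nash payoffs (10, 10).
Firm B earns 10 sequentially versus 10 at the Nash outcome: unchanged.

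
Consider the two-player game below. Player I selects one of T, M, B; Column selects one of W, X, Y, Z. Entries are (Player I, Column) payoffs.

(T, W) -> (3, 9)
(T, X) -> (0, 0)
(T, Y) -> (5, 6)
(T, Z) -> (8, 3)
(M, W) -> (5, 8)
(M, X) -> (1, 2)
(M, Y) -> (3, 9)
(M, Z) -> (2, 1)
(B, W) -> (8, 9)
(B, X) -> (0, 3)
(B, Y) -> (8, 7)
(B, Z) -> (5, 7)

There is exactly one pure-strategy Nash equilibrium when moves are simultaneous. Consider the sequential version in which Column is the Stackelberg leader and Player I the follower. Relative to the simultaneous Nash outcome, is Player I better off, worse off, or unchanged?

Work backward from Player I's decision.
- W → Player I plays B (best of 3, 5, 8); Column gets 9.
- X → Player I plays M (best of 0, 1, 0); Column gets 2.
- Y → Player I plays B (best of 5, 3, 8); Column gets 7.
- Z → Player I plays T (best of 8, 2, 5); Column gets 3.
Maximizing over 9, 2, 7, 3, Column chooses W. Subgame-perfect outcome: (B, W) with payoffs (8, 9).
For the simultaneous game, intersect best replies.
Player I's best replies: W→B; X→M; Y→B; Z→T.
Column's best replies: T→W; M→Y; B→W.
Only (B, W) has each player best-responding; Nash payoffs (8, 9).
Player I earns 8 sequentially versus 8 at the Nash outcome: unchanged.

unchanged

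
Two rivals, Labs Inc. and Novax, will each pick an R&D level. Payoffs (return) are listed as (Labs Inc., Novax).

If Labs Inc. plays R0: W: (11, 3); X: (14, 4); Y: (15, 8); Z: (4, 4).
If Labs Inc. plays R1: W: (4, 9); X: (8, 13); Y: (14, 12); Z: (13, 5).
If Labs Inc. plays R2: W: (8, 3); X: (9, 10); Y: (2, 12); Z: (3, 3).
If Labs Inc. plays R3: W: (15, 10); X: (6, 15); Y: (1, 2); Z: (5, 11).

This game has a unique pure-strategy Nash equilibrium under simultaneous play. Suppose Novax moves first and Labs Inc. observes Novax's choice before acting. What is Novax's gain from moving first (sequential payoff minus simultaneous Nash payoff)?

Solve by backward induction (Novax leads).
- W → Labs Inc. plays R3 (best of 11, 4, 8, 15); Novax gets 10.
- X → Labs Inc. plays R0 (best of 14, 8, 9, 6); Novax gets 4.
- Y → Labs Inc. plays R0 (best of 15, 14, 2, 1); Novax gets 8.
- Z → Labs Inc. plays R1 (best of 4, 13, 3, 5); Novax gets 5.
Maximizing over 10, 4, 8, 5, Novax chooses W. Subgame-perfect outcome: (R3, W) with payoffs (15, 10).
Now find the simultaneous Nash equilibrium.
Labs Inc.'s best replies: W→R3; X→R0; Y→R0; Z→R1.
Novax's best replies: R0→Y; R1→X; R2→Y; R3→X.
The unique mutual best reply is (R0, Y), giving (15, 8).
Novax's commitment gain: 10 − 8 = 2.

2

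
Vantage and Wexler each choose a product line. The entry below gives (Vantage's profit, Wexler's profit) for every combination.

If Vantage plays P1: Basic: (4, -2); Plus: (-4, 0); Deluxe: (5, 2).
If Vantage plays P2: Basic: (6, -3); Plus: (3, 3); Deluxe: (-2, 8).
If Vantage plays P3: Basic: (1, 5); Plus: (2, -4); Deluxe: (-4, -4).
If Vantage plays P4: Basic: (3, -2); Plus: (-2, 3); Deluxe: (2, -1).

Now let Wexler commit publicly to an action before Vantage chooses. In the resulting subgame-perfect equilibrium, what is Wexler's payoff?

Backward induction with Wexler moving first.
- Basic: BR = P2, leader payoff -3.
- Plus: BR = P2, leader payoff 3.
- Deluxe: BR = P1, leader payoff 2.
Wexler's induced payoffs are -3, 3, 2, so Wexler commits to Plus. Subgame-perfect outcome: (P2, Plus) with payoffs (3, 3).

3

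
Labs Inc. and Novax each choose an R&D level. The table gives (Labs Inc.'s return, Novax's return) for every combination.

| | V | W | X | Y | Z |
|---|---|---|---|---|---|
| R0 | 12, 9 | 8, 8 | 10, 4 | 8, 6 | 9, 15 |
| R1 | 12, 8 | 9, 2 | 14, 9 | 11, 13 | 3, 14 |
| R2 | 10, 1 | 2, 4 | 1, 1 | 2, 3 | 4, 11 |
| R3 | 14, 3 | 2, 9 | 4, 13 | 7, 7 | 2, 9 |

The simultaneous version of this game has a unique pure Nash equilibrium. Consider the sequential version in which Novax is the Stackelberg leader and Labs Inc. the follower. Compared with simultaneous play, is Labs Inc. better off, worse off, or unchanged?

unchanged

Solve by backward induction (Novax leads).
- V → Labs Inc. plays R3 (best of 12, 12, 10, 14); Novax gets 3.
- W → Labs Inc. plays R1 (best of 8, 9, 2, 2); Novax gets 2.
- X → Labs Inc. plays R1 (best of 10, 14, 1, 4); Novax gets 9.
- Y → Labs Inc. plays R1 (best of 8, 11, 2, 7); Novax gets 13.
- Z → Labs Inc. plays R0 (best of 9, 3, 4, 2); Novax gets 15.
Among 3, 2, 9, 13, 15, the best is 15 at Z. Subgame-perfect outcome: (R0, Z) with payoffs (9, 15).
Under simultaneous play:
Labs Inc.'s best replies: V→R3; W→R1; X→R1; Y→R1; Z→R0.
Novax's best replies: R0→Z; R1→Z; R2→Z; R3→X.
The unique mutual best reply is (R0, Z), giving (9, 15).
Labs Inc. earns 9 sequentially versus 9 at the Nash outcome: unchanged.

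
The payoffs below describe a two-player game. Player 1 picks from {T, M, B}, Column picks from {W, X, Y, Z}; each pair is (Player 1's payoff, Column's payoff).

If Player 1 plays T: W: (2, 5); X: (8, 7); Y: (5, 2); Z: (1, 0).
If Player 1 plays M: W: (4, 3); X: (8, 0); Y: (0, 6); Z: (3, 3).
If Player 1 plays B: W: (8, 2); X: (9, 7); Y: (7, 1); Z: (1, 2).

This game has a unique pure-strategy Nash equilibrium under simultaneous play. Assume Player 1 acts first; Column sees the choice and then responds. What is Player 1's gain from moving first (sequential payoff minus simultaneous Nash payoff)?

0

Column best-responds to each possible Player 1 move:
- T: Column compares 5, 7, 2, 0 and picks X; Player 1 would get 8.
- M: Column compares 3, 0, 6, 3 and picks Y; Player 1 would get 0.
- B: Column compares 2, 7, 1, 2 and picks X; Player 1 would get 9.
Maximizing over 8, 0, 9, Player 1 chooses B. Subgame-perfect outcome: (B, X) with payoffs (9, 7).
Now find the simultaneous Nash equilibrium.
Player 1's best replies: W→B; X→B; Y→B; Z→M.
Column's best replies: T→X; M→Y; B→X.
The unique mutual best reply is (B, X), giving (9, 7).
Player 1's commitment gain: 9 − 9 = 0.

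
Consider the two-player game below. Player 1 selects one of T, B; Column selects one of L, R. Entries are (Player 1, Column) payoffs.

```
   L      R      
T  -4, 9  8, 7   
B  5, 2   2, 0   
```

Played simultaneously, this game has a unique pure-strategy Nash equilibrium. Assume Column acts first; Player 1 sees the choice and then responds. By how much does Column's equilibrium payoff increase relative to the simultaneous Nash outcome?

Solve by backward induction (Column leads).
- L: BR = B, leader payoff 2.
- R: BR = T, leader payoff 7.
Among 2, 7, the best is 7 at R. Subgame-perfect outcome: (T, R) with payoffs (8, 7).
For the simultaneous game, intersect best replies.
Player 1's best replies: L→B; R→T.
Column's best replies: T→L; B→L.
The unique mutual best reply is (B, L), giving (5, 2).
Column's commitment gain: 7 − 2 = 5.

5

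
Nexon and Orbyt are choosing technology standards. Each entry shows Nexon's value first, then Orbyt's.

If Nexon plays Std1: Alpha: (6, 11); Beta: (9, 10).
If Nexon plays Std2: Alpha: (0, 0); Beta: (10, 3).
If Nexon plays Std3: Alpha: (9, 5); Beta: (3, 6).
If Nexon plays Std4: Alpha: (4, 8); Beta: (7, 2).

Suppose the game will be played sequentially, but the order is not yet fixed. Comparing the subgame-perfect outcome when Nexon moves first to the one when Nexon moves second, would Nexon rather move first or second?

first

If Nexon leads: Orbyt's best replies are Std1→Alpha, Std2→Beta, Std3→Beta, Std4→Alpha; Nexon's induced payoffs 6, 10, 3, 4; outcome (Std2, Beta), payoffs (10, 3).
If Orbyt leads: Nexon's best replies are Alpha→Std3, Beta→Std2; Orbyt's induced payoffs 5, 3; outcome (Std3, Alpha), payoffs (9, 5).
Nexon gets 10 moving first and 9 moving second, so Nexon prefers to move first.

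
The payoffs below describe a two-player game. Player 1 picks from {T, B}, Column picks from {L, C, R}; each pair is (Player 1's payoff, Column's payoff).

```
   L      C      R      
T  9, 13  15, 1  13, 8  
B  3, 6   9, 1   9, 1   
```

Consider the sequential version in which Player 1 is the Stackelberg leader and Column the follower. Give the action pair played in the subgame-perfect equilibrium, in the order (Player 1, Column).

Backward induction with Player 1 moving first.
- T: BR = L, leader payoff 9.
- B: BR = L, leader payoff 3.
Player 1's induced payoffs are 9, 3, so Player 1 commits to T. Subgame-perfect outcome: (T, L) with payoffs (9, 13).

(T, L)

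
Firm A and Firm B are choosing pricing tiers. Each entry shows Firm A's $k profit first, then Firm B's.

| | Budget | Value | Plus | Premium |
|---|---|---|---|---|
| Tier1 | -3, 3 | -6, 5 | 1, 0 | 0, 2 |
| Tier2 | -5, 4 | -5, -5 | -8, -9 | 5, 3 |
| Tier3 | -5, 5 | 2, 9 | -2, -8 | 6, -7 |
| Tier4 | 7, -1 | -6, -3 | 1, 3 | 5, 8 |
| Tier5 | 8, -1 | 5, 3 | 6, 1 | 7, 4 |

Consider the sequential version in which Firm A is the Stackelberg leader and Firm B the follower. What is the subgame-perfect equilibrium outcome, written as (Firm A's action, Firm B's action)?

Solve by backward induction (Firm A leads).
- Tier1 → Firm B plays Value (best of 3, 5, 0, 2); Firm A gets -6.
- Tier2 → Firm B plays Budget (best of 4, -5, -9, 3); Firm A gets -5.
- Tier3 → Firm B plays Value (best of 5, 9, -8, -7); Firm A gets 2.
- Tier4 → Firm B plays Premium (best of -1, -3, 3, 8); Firm A gets 5.
- Tier5 → Firm B plays Premium (best of -1, 3, 1, 4); Firm A gets 7.
Firm A's induced payoffs are -6, -5, 2, 5, 7, so Firm A commits to Tier5. Subgame-perfect outcome: (Tier5, Premium) with payoffs (7, 4).

(Tier5, Premium)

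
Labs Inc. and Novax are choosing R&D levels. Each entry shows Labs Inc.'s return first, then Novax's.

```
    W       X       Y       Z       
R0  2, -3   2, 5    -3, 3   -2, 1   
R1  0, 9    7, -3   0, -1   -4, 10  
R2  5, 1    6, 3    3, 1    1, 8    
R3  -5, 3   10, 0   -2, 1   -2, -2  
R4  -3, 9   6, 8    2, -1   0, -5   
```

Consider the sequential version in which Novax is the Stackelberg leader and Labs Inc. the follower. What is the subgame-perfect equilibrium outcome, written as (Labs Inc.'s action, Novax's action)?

(R2, Z)

Labs Inc. best-responds to each possible Novax move:
- W → Labs Inc. plays R2 (best of 2, 0, 5, -5, -3); Novax gets 1.
- X → Labs Inc. plays R3 (best of 2, 7, 6, 10, 6); Novax gets 0.
- Y → Labs Inc. plays R2 (best of -3, 0, 3, -2, 2); Novax gets 1.
- Z → Labs Inc. plays R2 (best of -2, -4, 1, -2, 0); Novax gets 8.
Novax's induced payoffs are 1, 0, 1, 8, so Novax commits to Z. Subgame-perfect outcome: (R2, Z) with payoffs (1, 8).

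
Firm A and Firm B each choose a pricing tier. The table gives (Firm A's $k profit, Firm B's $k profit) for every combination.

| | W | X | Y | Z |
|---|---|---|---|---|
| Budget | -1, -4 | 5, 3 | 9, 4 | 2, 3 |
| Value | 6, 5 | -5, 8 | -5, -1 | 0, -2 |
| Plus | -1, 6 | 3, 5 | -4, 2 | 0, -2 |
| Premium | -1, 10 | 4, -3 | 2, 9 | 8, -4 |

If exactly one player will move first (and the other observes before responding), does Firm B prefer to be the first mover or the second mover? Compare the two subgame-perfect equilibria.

first

If Firm A leads: Firm B's best replies are Budget→Y, Value→X, Plus→W, Premium→W; Firm A's induced payoffs 9, -5, -1, -1; outcome (Budget, Y), payoffs (9, 4).
If Firm B leads: Firm A's best replies are W→Value, X→Budget, Y→Budget, Z→Premium; Firm B's induced payoffs 5, 3, 4, -4; outcome (Value, W), payoffs (6, 5).
Firm B gets 5 moving first and 4 moving second, so Firm B prefers to move first.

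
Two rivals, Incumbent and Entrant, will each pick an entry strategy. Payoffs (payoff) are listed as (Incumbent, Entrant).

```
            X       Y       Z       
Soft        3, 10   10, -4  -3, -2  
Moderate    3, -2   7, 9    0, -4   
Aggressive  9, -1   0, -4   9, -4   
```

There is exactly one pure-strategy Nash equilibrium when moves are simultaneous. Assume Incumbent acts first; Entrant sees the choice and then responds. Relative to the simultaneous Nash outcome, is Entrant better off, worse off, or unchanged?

unchanged

Solve by backward induction (Incumbent leads).
- Soft → Entrant plays X (best of 10, -4, -2); Incumbent gets 3.
- Moderate → Entrant plays Y (best of -2, 9, -4); Incumbent gets 7.
- Aggressive → Entrant plays X (best of -1, -4, -4); Incumbent gets 9.
Incumbent's induced payoffs are 3, 7, 9, so Incumbent commits to Aggressive. Subgame-perfect outcome: (Aggressive, X) with payoffs (9, -1).
Under simultaneous play:
Incumbent's best replies: X→Aggressive; Y→Soft; Z→Aggressive.
Entrant's best replies: Soft→X; Moderate→Y; Aggressive→X.
Only (Aggressive, X) has each player best-responding; Nash payoffs (9, -1).
Entrant earns -1 sequentially versus -1 at the Nash outcome: unchanged.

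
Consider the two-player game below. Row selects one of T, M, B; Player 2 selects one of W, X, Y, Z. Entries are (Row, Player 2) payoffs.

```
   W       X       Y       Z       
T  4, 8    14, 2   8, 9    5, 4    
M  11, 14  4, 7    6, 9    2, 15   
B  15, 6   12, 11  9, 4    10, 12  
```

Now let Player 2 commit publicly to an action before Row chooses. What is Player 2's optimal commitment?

Z

Solve by backward induction (Player 2 leads).
- W: Row compares 4, 11, 15 and picks B; Player 2 would get 6.
- X: Row compares 14, 4, 12 and picks T; Player 2 would get 2.
- Y: Row compares 8, 6, 9 and picks B; Player 2 would get 4.
- Z: Row compares 5, 2, 10 and picks B; Player 2 would get 12.
Maximizing over 6, 2, 4, 12, Player 2 chooses Z. Subgame-perfect outcome: (B, Z) with payoffs (10, 12).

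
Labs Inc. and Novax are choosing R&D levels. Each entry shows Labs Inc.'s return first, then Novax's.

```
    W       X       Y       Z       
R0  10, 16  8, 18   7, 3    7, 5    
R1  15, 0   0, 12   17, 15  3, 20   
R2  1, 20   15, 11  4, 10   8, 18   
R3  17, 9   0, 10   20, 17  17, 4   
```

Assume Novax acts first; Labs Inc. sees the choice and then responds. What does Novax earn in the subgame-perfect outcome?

17

Work backward from Labs Inc.'s decision.
- W: Labs Inc. compares 10, 15, 1, 17 and picks R3; Novax would get 9.
- X: Labs Inc. compares 8, 0, 15, 0 and picks R2; Novax would get 11.
- Y: Labs Inc. compares 7, 17, 4, 20 and picks R3; Novax would get 17.
- Z: Labs Inc. compares 7, 3, 8, 17 and picks R3; Novax would get 4.
Maximizing over 9, 11, 17, 4, Novax chooses Y. Subgame-perfect outcome: (R3, Y) with payoffs (20, 17).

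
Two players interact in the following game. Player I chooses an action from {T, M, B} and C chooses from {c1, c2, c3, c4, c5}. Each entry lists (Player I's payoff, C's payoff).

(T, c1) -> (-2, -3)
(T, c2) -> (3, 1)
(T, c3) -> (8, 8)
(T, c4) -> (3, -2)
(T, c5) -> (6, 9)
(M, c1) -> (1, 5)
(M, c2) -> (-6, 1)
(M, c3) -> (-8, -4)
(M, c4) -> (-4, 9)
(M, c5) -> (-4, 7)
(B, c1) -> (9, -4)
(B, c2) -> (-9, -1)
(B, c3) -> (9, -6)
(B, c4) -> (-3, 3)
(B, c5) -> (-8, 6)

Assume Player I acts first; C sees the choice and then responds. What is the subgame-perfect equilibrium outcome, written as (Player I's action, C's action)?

C best-responds to each possible Player I move:
- T: C compares -3, 1, 8, -2, 9 and picks c5; Player I would get 6.
- M: C compares 5, 1, -4, 9, 7 and picks c4; Player I would get -4.
- B: C compares -4, -1, -6, 3, 6 and picks c5; Player I would get -8.
Player I's induced payoffs are 6, -4, -8, so Player I commits to T. Subgame-perfect outcome: (T, c5) with payoffs (6, 9).

(T, c5)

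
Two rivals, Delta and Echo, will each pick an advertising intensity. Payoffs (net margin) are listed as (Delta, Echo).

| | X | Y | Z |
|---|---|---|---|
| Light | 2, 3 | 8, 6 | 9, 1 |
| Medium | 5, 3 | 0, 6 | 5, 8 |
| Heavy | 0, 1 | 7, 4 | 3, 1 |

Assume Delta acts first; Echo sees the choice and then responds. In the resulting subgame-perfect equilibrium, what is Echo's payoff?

Backward induction with Delta moving first.
- Light: Echo compares 3, 6, 1 and picks Y; Delta would get 8.
- Medium: Echo compares 3, 6, 8 and picks Z; Delta would get 5.
- Heavy: Echo compares 1, 4, 1 and picks Y; Delta would get 7.
Maximizing over 8, 5, 7, Delta chooses Light. Subgame-perfect outcome: (Light, Y) with payoffs (8, 6).

6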